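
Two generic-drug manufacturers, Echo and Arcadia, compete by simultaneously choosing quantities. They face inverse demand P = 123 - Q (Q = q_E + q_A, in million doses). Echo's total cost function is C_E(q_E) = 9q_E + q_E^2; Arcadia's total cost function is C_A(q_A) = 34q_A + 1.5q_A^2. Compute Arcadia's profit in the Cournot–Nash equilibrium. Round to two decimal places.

405.57

Echo's profit: π_E = (123 - Q)q_E - (9q_E + q_E²). Setting ∂π_E/∂q_E = 0: 114 - 4q_E - (q_A) = 0.
Arcadia's first-order condition: 89 - 5q_A - (q_E) = 0.
So q_E = (114 - q_A)/4 and q_A = (89 - q_E)/5.
Substituting one into the other gives q_E = 481/19 and q_A = 242/19.
Price P = 123 - 723/19 = 1614/19.
Arcadia's profit: (1614/19)·(242/19) - 34·(242/19) - (3/2)(242/19)² = 405.5679.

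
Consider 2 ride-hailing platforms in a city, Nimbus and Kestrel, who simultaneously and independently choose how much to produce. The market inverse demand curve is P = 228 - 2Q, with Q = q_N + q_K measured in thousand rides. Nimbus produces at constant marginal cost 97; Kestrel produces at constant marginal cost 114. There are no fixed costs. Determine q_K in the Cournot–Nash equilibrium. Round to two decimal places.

Nimbus's profit: π_N = (228 - 2Q)q_N - (97q_N). Setting ∂π_N/∂q_N = 0: 131 - 4q_N - 2(q_K) = 0.
Kestrel's profit: π_K = (228 - 2Q)q_K - (114q_K). Setting ∂π_K/∂q_K = 0: 114 - 4q_K - 2(q_N) = 0.
Best responses: q_N = (131 - 2q_K)/4, q_K = (114 - 2q_N)/4.
Solving the pair: q_N = 74/3, q_K = 97/6.

16.17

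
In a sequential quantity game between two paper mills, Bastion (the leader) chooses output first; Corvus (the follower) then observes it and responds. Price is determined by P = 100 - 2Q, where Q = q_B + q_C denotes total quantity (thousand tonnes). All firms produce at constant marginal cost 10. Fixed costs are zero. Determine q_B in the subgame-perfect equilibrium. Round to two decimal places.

The follower Corvus best-responds to any q_B: π_C = (100 - 2Q)q_C - 10q_C.
Follower FOC: 90 - 2q_B - 4q_C = 0, so q_C(q_B) = (90 - 2q_B)/4.
Bastion substitutes q_C(q_B) into its own profit: π_B = q_B(100 - 2q_B - (90 - 2q_B)/2) - 10q_B = (55 - q_B)q_B - 10q_B.
Leader FOC: 45 - 2q_B = 0, so q_B = 45/2.
Then q_C = (90 - 2·(45/2))/4 = 45/4.

22.50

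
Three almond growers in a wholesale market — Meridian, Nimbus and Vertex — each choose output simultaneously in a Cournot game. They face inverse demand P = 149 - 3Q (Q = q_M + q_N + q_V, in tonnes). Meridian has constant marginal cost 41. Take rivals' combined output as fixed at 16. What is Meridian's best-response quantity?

10

With rivals' combined output fixed at 16, Meridian's profit is π_M = (149 - 3·16 - 3q_M)q_M - (41q_M) = (101 - 3q_M)q_M - (41q_M).
∂π_M/∂q_M = 60 - 6q_M = 0, so q_M = 10.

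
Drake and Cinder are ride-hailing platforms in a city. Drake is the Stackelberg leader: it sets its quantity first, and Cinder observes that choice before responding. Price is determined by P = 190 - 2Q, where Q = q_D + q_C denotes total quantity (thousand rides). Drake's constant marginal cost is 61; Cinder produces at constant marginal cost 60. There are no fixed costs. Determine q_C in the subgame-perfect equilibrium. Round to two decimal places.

16.50

The follower Cinder best-responds to any q_D: π_C = (190 - 2Q)q_C - 60q_C.
Follower FOC: 130 - 2q_D - 4q_C = 0, so q_C(q_D) = (130 - 2q_D)/4.
The leader anticipates this reaction. Substituting into P = 190 - 2Q gives P = 125 - q_D, so π_D = (125 - q_D)q_D - 61q_D.
Leader FOC: 64 - 2q_D = 0, so q_D = 32.
Then q_C = (130 - 2·32)/4 = 33/2.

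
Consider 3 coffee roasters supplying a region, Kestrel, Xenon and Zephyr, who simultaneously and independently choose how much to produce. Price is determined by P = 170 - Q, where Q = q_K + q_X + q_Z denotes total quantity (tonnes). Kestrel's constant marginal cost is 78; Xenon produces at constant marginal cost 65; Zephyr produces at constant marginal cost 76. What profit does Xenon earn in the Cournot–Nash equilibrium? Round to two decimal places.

1040.06

Kestrel's profit: π_K = (170 - Q)q_K - (78q_K). Setting ∂π_K/∂q_K = 0: 92 - 2q_K - (q_X + q_Z) = 0.
Xenon's first-order condition: 105 - 2q_X - (q_K + q_Z) = 0.
Zephyr's first-order condition: 94 - 2q_Z - (q_K + q_X) = 0.
Adding the 3 conditions: 291 − 2Q − 2Q = 0, i.e. Q = 291/4.
Back-substituting: q_K = (92 − 291/4) = 77/4, q_X = (105 − 291/4) = 129/4, q_Z = (94 − 291/4) = 85/4.
Price P = 170 - 291/4 = 389/4.
Xenon's profit: (389/4 - 65)·(129/4) = 1040.0625.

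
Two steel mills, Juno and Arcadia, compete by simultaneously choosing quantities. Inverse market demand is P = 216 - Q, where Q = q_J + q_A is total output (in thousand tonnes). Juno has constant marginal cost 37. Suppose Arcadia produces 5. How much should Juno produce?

With the rival's output fixed at 5, Juno's profit is π_J = (216 - 5 - q_J)q_J - (37q_J) = (211 - q_J)q_J - (37q_J).
∂π_J/∂q_J = 174 - 2q_J = 0, so q_J = 87.

87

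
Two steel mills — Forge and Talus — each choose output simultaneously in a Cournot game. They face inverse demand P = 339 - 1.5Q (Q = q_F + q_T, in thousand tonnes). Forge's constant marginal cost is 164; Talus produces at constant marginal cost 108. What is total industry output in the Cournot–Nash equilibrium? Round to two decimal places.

90.22

Forge's profit: π_F = (339 - 1.5Q)q_F - (164q_F). Setting ∂π_F/∂q_F = 0: 175 - 3q_F - (3/2)(q_T) = 0.
Talus's profit: π_T = (339 - 1.5Q)q_T - (108q_T). Setting ∂π_T/∂q_T = 0: 231 - 3q_T - (3/2)(q_F) = 0.
So q_F = (175 - (3/2)q_T)/3 and q_T = (231 - (3/2)q_F)/3.
Solving the pair: q_F = 238/9, q_T = 574/9.
Total output Q = 238/9 + 574/9 = 812/9.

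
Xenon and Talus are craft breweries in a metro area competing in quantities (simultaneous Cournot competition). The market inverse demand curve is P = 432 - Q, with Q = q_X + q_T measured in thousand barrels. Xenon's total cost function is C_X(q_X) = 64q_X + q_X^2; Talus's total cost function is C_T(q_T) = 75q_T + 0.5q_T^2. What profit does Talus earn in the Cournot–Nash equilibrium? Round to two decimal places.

Xenon's profit: π_X = (432 - Q)q_X - (64q_X + q_X²). Setting ∂π_X/∂q_X = 0: 368 - 4q_X - (q_T) = 0.
Talus's first-order condition: 357 - 3q_T - (q_X) = 0.
Best responses: q_X = (368 - q_T)/4, q_T = (357 - q_X)/3.
Substituting one into the other gives q_X = 747/11 and q_T = 1060/11.
Price P = 432 - 1807/11 = 267.7273.
Talus's profit: 267.7273·(1060/11) - 75·(1060/11) - (1/2)(1060/11)² = 13928.9256.

13928.93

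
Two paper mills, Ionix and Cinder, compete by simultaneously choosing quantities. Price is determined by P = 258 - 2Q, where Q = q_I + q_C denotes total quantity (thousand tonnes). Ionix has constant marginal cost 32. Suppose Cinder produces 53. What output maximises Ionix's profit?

With the rival's output fixed at 53, Ionix's profit is π_I = (258 - 2·53 - 2q_I)q_I - (32q_I) = (152 - 2q_I)q_I - (32q_I).
∂π_I/∂q_I = 120 - 4q_I = 0, so q_I = 30.

30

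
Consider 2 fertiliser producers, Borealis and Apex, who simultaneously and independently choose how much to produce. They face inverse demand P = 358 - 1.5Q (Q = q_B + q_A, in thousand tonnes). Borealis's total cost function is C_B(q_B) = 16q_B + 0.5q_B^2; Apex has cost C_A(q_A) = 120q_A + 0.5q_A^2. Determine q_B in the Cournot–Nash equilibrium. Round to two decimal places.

73.53

Borealis's profit: π_B = (358 - 1.5Q)q_B - (16q_B + (1/2)q_B²). Setting ∂π_B/∂q_B = 0: 342 - 4q_B - (3/2)(q_A) = 0.
Apex's profit: π_A = (358 - 1.5Q)q_A - (120q_A + (1/2)q_A²). Setting ∂π_A/∂q_A = 0: 238 - 4q_A - (3/2)(q_B) = 0.
Best responses: q_B = (342 - (3/2)q_A)/4, q_A = (238 - (3/2)q_B)/4.
Substituting one into the other gives q_B = 73.5273 and q_A = 1756/55.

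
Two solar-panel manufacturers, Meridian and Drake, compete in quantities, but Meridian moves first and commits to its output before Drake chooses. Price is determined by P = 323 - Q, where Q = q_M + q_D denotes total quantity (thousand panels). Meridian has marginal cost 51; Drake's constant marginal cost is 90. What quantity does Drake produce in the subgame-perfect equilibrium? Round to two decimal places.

The follower Drake best-responds to any q_M: π_D = (323 - Q)q_D - 90q_D.
Follower FOC: 233 - q_M - 2q_D = 0, so q_D(q_M) = (233 - q_M)/2.
Meridian substitutes q_D(q_M) into its own profit: π_M = q_M(323 - q_M - (233 - q_M)/2) - 51q_M = (413/2 - (1/2)q_M)q_M - 51q_M.
The leader's first-order condition 311/2 - q_M = 0 yields q_M = 311/2.
Then q_D = (233 - 311/2)/2 = 155/4.

38.75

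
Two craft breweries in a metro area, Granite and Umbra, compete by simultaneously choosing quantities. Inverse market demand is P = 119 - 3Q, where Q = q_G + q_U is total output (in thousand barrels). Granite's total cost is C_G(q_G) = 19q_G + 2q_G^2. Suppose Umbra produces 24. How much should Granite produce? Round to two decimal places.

2.80

With the rival's output fixed at 24, Granite's profit is π_G = (119 - 3·24 - 3q_G)q_G - (19q_G + 2q_G²) = (47 - 3q_G)q_G - (19q_G + 2q_G²).
∂π_G/∂q_G = 28 - 10q_G = 0, so q_G = 14/5.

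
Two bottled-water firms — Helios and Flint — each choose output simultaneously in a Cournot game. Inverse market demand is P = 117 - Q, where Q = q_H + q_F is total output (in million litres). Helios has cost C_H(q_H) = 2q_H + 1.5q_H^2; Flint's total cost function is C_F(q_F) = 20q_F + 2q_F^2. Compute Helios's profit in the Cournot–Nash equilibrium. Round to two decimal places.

Helios's profit: π_H = (117 - Q)q_H - (2q_H + (3/2)q_H²). Setting ∂π_H/∂q_H = 0: 115 - 5q_H - (q_F) = 0.
Flint's first-order condition: 97 - 6q_F - (q_H) = 0.
Rearranging gives the reaction functions q_H = (115 - q_F)/5 and q_F = (97 - q_H)/6.
Substituting one into the other gives q_H = 593/29 and q_F = 370/29.
Price P = 117 - 963/29 = 83.7931.
Helios's profit: 83.7931·(593/29) - 2·(593/29) - (3/2)(593/29)² = 1045.3300.

1045.33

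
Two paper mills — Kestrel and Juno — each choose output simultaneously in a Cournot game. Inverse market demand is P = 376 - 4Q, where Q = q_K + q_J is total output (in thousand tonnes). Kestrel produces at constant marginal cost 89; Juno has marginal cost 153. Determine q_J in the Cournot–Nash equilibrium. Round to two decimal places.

Kestrel's profit: π_K = (376 - 4Q)q_K - (89q_K). Setting ∂π_K/∂q_K = 0: 287 - 8q_K - 4(q_J) = 0.
Juno's first-order condition: 223 - 8q_J - 4(q_K) = 0.
So q_K = (287 - 4q_J)/8 and q_J = (223 - 4q_K)/8.
Solving the pair: q_K = 117/4, q_J = 53/4.

13.25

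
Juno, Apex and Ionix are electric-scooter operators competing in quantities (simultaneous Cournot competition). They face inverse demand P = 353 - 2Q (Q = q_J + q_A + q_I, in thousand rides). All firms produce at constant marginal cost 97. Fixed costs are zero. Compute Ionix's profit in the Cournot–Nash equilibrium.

A representative firm's profit is π_i = q_i(353 - 2Q) - 97q_i.
Setting ∂π_i/∂q_i = 0 with rivals' quantities fixed: 256 - 4q_i - 2·Σ_{j≠i} q_j = 0.
By symmetry each firm produces the same amount; substituting Σ_{j≠i} q_j = 2q_i yields q_i = 256/8 = 32.
Price P = 353 - 2·96 = 161.
Ionix's profit: (161 - 97)·32 = 2048.

2048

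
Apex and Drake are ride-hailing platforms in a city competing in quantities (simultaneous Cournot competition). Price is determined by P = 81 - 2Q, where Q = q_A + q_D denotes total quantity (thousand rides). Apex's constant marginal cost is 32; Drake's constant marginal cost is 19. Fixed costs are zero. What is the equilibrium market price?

44

Apex's profit: π_A = (81 - 2Q)q_A - (32q_A). Setting ∂π_A/∂q_A = 0: 49 - 4q_A - 2(q_D) = 0.
Drake's first-order condition: 62 - 4q_D - 2(q_A) = 0.
So q_A = (49 - 2q_D)/4 and q_D = (62 - 2q_A)/4.
Solving the pair: q_A = 6, q_D = 25/2.
Total output Q = 37/2, so price P = 81 - 2·(37/2) = 44.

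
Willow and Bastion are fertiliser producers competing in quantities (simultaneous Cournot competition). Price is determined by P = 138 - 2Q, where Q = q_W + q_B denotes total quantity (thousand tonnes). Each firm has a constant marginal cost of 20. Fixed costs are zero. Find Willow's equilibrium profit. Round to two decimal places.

773.56

Each firm earns π_i = (138 - 2Q)q_i - 20q_i.
Setting ∂π_i/∂q_i = 0 with rivals' quantities fixed: 118 - 4q_i - 2q_j = 0.
By symmetry each firm produces the same amount; substituting q_j = q_i yields q_i = 118/6 = 59/3.
Price P = 138 - 2·(118/3) = 178/3.
Willow's profit: (178/3 - 20)·(59/3) = 773.5556.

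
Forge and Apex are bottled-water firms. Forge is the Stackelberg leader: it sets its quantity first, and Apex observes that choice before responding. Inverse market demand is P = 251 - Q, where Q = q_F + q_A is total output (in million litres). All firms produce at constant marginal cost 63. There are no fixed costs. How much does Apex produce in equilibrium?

47

The follower Apex best-responds to any q_F: π_A = (251 - Q)q_A - 63q_A.
∂π_A/∂q_A = 188 - q_F - 2q_A = 0 gives the reaction function q_A = (188 - q_F)/2.
Forge substitutes q_A(q_F) into its own profit: π_F = q_F(251 - q_F - (188 - q_F)/2) - 63q_F = (157 - (1/2)q_F)q_F - 63q_F.
Maximising: ∂π_F/∂q_F = 94 - q_F = 0, giving q_F = 94.
Then q_A = (188 - 94)/2 = 47.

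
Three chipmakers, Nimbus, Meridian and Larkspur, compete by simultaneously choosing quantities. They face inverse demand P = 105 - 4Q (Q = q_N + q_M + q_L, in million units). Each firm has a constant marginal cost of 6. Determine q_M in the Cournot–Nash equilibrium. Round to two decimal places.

Each firm earns π_i = (105 - 4Q)q_i - 6q_i.
Setting ∂π_i/∂q_i = 0 with rivals' quantities fixed: 99 - 8q_i - 4·Σ_{j≠i} q_j = 0.
By symmetry each firm produces the same amount; substituting Σ_{j≠i} q_j = 2q_i yields q_i = 99/16.

6.19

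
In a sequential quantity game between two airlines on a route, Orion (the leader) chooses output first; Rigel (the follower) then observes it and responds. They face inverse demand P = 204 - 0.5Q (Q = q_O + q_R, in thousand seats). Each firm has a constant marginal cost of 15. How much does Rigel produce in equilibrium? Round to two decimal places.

The follower Rigel best-responds to any q_O: π_R = (204 - 0.5Q)q_R - 15q_R.
Follower FOC: 189 - (1/2)q_O - q_R = 0, so q_R(q_O) = (189 - (1/2)q_O).
Orion substitutes q_R(q_O) into its own profit: π_O = q_O(204 - (1/2)q_O - (189 - (1/2)q_O)/2) - 15q_O = (219/2 - (1/4)q_O)q_O - 15q_O.
The leader's first-order condition 189/2 - (1/2)q_O = 0 yields q_O = 189.
Then q_R = (189 - (1/2)·189) = 189/2.

94.50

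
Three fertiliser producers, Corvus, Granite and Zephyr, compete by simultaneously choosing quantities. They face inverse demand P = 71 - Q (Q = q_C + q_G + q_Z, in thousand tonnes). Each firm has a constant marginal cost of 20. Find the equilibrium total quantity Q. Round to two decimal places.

38.25

Each firm earns π_i = (71 - Q)q_i - 20q_i.
First-order condition (treating rivals' output as given): 51 - 2q_i - Σ_{j≠i} q_j = 0.
By symmetry each firm produces the same amount; substituting Σ_{j≠i} q_j = 2q_i yields q_i = 51/4.
Total output Q = 51/4 + 51/4 + 51/4 = 153/4.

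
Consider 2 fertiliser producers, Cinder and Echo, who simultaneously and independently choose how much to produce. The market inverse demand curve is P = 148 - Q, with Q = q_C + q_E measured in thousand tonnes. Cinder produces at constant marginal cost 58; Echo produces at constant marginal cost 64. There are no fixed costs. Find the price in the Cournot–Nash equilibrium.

90

Cinder's profit: π_C = (148 - Q)q_C - (58q_C). Setting ∂π_C/∂q_C = 0: 90 - 2q_C - (q_E) = 0.
Echo's first-order condition: 84 - 2q_E - (q_C) = 0.
So q_C = (90 - q_E)/2 and q_E = (84 - q_C)/2.
Solving the pair: q_C = 32, q_E = 26.
Total output Q = 58, so price P = 148 - 58 = 90.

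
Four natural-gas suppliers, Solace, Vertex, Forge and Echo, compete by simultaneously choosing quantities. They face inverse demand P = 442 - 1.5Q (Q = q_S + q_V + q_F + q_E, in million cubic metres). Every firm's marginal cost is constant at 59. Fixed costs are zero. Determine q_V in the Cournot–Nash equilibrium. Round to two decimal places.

51.07

A representative firm's profit is π_i = q_i(442 - 1.5Q) - 59q_i.
First-order condition (treating rivals' output as given): 383 - 3q_i - (3/2)·Σ_{j≠i} q_j = 0.
With identical firms every q_j equals q_i, so Σ_{j≠i} q_j = 3q_i and 383 = (15/2)q_i, giving q_i = 766/15.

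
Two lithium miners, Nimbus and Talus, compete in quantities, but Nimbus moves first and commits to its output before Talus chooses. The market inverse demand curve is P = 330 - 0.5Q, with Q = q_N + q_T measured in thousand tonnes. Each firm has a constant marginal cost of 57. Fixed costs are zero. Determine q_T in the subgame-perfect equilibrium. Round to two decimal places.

Solve by backward induction. Given q_N, the follower Talus maximises π_T = (330 - (1/2)q_N - (1/2)q_T)q_T - 57q_T.
Follower FOC: 273 - (1/2)q_N - q_T = 0, so q_T(q_N) = (273 - (1/2)q_N).
The leader anticipates this reaction. Substituting into P = 330 - 0.5Q gives P = 387/2 - (1/4)q_N, so π_N = (387/2 - (1/4)q_N)q_N - 57q_N.
The leader's first-order condition 273/2 - (1/2)q_N = 0 yields q_N = 273.
Then q_T = (273 - (1/2)·273) = 273/2.

136.50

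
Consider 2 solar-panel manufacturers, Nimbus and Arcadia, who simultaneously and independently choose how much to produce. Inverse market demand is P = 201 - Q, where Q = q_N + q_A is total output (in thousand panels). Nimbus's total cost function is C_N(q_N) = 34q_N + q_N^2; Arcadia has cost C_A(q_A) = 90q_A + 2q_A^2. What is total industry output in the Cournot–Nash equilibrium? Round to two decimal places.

50.78

Nimbus's profit: π_N = (201 - Q)q_N - (34q_N + q_N²). Setting ∂π_N/∂q_N = 0: 167 - 4q_N - (q_A) = 0.
Arcadia's first-order condition: 111 - 6q_A - (q_N) = 0.
Best responses: q_N = (167 - q_A)/4, q_A = (111 - q_N)/6.
Solving the pair: q_N = 891/23, q_A = 277/23.
Total output Q = 891/23 + 277/23 = 1168/23.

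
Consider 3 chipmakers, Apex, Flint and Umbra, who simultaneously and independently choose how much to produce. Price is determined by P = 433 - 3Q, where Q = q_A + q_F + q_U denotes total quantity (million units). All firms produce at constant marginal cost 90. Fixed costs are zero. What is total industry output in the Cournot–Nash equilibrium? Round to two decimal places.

85.75

A representative firm's profit is π_i = q_i(433 - 3Q) - 90q_i.
Setting ∂π_i/∂q_i = 0 with rivals' quantities fixed: 343 - 6q_i - 3·Σ_{j≠i} q_j = 0.
With identical firms every q_j equals q_i, so Σ_{j≠i} q_j = 2q_i and 343 = 12q_i, giving q_i = 343/12.
Total output Q = 343/12 + 343/12 + 343/12 = 343/4.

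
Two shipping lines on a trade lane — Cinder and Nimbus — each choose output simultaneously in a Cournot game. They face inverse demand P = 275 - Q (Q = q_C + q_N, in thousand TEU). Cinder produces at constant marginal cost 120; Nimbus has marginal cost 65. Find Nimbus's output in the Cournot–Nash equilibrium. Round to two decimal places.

Cinder's profit: π_C = (275 - Q)q_C - (120q_C). Setting ∂π_C/∂q_C = 0: 155 - 2q_C - (q_N) = 0.
Nimbus's first-order condition: 210 - 2q_N - (q_C) = 0.
Best responses: q_C = (155 - q_N)/2, q_N = (210 - q_C)/2.
Solving the pair: q_C = 100/3, q_N = 265/3.

88.33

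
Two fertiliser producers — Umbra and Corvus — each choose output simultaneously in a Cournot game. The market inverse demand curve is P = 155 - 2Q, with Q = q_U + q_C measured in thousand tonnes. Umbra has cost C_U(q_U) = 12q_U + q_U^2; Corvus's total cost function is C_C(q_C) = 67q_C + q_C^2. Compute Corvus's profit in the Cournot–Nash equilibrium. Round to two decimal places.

171.57

Umbra's profit: π_U = (155 - 2Q)q_U - (12q_U + q_U²). Setting ∂π_U/∂q_U = 0: 143 - 6q_U - 2(q_C) = 0.
Corvus's first-order condition: 88 - 6q_C - 2(q_U) = 0.
Best responses: q_U = (143 - 2q_C)/6, q_C = (88 - 2q_U)/6.
Substituting one into the other gives q_U = 341/16 and q_C = 121/16.
Price P = 155 - 2·(231/8) = 389/4.
Corvus's profit: (389/4)·(121/16) - 67·(121/16) - (121/16)² = 171.5742.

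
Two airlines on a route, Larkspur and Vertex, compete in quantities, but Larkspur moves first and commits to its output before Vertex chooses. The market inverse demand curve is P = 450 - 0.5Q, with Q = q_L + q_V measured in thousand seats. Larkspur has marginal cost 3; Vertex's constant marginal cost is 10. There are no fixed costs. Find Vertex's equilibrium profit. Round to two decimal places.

22684.50

Solve by backward induction. Given q_L, the follower Vertex maximises π_V = (450 - (1/2)q_L - (1/2)q_V)q_V - 10q_V.
∂π_V/∂q_V = 440 - (1/2)q_L - q_V = 0 gives the reaction function q_V = (440 - (1/2)q_L).
Larkspur substitutes q_V(q_L) into its own profit: π_L = q_L(450 - (1/2)q_L - (440 - (1/2)q_L)/2) - 3q_L = (230 - (1/4)q_L)q_L - 3q_L.
The leader's first-order condition 227 - (1/2)q_L = 0 yields q_L = 454.
Then q_V = (440 - (1/2)·454) = 213.
Price P = 450 - (1/2)·667 = 233/2.
Vertex's profit: (233/2 - 10)·213 = 22684.5000.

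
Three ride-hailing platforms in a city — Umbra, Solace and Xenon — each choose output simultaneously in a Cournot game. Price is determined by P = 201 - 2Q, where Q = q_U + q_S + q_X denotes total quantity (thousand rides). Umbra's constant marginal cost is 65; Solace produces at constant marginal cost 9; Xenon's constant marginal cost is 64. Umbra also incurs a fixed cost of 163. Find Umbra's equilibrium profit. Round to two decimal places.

32.03

Umbra's profit: π_U = (201 - 2Q)q_U - (65q_U). Setting ∂π_U/∂q_U = 0: 136 - 4q_U - 2(q_S + q_X) = 0.
Solace's first-order condition: 192 - 4q_S - 2(q_U + q_X) = 0.
Xenon's profit: π_X = (201 - 2Q)q_X - (64q_X). Setting ∂π_X/∂q_X = 0: 137 - 4q_X - 2(q_U + q_S) = 0.
Adding the 3 first-order conditions: 465 − 8Q = 0, so Q = 465/8.
Back-substituting: q_U = (136 − 465/4)/2 = 79/8, q_S = (192 − 465/4)/2 = 303/8, q_X = (137 − 465/4)/2 = 83/8.
Price P = 201 - 2·(465/8) = 339/4.
Umbra's profit: (339/4 - 65)·(79/8) - 163 = 1025/32.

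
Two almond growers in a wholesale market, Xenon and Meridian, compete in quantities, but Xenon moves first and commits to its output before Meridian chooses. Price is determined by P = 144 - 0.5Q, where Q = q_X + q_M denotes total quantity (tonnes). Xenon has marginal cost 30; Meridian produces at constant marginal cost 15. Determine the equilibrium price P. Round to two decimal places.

Solve by backward induction. Given q_X, the follower Meridian maximises π_M = (144 - (1/2)q_X - (1/2)q_M)q_M - 15q_M.
Setting the follower's marginal profit to zero, 129 - (1/2)q_X - q_M = 0, i.e. q_M = (129 - (1/2)q_X).
Xenon substitutes q_M(q_X) into its own profit: π_X = q_X(144 - (1/2)q_X - (129 - (1/2)q_X)/2) - 30q_X = (159/2 - (1/4)q_X)q_X - 30q_X.
Leader FOC: 99/2 - (1/2)q_X = 0, so q_X = 99.
Then q_M = (129 - (1/2)·99) = 159/2.
Total output Q = 357/2, so price P = 144 - (1/2)·(357/2) = 219/4.

54.75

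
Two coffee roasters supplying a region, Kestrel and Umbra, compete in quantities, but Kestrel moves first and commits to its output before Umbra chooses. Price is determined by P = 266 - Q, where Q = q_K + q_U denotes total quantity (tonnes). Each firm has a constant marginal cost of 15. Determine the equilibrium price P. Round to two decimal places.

77.75

Solve by backward induction. Given q_K, the follower Umbra maximises π_U = (266 - q_K - q_U)q_U - 15q_U.
Setting the follower's marginal profit to zero, 251 - q_K - 2q_U = 0, i.e. q_U = (251 - q_K)/2.
The leader anticipates this reaction. Substituting into P = 266 - Q gives P = 281/2 - (1/2)q_K, so π_K = (281/2 - (1/2)q_K)q_K - 15q_K.
The leader's first-order condition 251/2 - q_K = 0 yields q_K = 251/2.
Then q_U = (251 - 251/2)/2 = 251/4.
Total output Q = 753/4, so price P = 266 - 753/4 = 311/4.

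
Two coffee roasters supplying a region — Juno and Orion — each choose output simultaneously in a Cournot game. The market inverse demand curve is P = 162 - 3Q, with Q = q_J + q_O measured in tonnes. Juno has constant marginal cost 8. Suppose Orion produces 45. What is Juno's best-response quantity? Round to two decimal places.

3.17

With the rival's output fixed at 45, Juno's profit is π_J = (162 - 3·45 - 3q_J)q_J - (8q_J) = (27 - 3q_J)q_J - (8q_J).
∂π_J/∂q_J = 19 - 6q_J = 0, so q_J = 19/6.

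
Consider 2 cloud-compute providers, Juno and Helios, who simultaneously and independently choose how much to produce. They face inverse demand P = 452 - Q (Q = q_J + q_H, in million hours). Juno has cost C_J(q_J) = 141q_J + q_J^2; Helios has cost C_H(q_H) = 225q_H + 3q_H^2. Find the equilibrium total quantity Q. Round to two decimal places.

92.19

Juno's profit: π_J = (452 - Q)q_J - (141q_J + q_J²). Setting ∂π_J/∂q_J = 0: 311 - 4q_J - (q_H) = 0.
Helios's first-order condition: 227 - 8q_H - (q_J) = 0.
Rearranging gives the reaction functions q_J = (311 - q_H)/4 and q_H = (227 - q_J)/8.
Substituting one into the other gives q_J = 72.9355 and q_H = 597/31.
Total output Q = 72.9355 + 597/31 = 92.1935.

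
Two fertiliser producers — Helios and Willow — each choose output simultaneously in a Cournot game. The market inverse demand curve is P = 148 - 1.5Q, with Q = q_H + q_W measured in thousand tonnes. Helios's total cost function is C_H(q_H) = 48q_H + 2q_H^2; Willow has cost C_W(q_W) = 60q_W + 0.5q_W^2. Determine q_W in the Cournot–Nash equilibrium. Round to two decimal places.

18.10

Helios's profit: π_H = (148 - 1.5Q)q_H - (48q_H + 2q_H²). Setting ∂π_H/∂q_H = 0: 100 - 7q_H - (3/2)(q_W) = 0.
Willow's first-order condition: 88 - 4q_W - (3/2)(q_H) = 0.
So q_H = (100 - (3/2)q_W)/7 and q_W = (88 - (3/2)q_H)/4.
Substituting one into the other gives q_H = 1072/103 and q_W = 1864/103.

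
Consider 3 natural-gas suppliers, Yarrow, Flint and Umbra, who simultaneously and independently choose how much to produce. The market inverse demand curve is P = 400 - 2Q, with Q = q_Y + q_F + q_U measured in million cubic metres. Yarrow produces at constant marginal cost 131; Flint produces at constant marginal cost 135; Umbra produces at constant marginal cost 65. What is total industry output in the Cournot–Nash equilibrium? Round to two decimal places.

Yarrow's profit: π_Y = (400 - 2Q)q_Y - (131q_Y). Setting ∂π_Y/∂q_Y = 0: 269 - 4q_Y - 2(q_F + q_U) = 0.
Flint's first-order condition: 265 - 4q_F - 2(q_Y + q_U) = 0.
Umbra's profit: π_U = (400 - 2Q)q_U - (65q_U). Setting ∂π_U/∂q_U = 0: 335 - 4q_U - 2(q_Y + q_F) = 0.
Summing all 3 equations gives 869 − 8Q = 0, hence Q = 869/8.
Back-substituting: q_Y = (269 − 869/4)/2 = 207/8, q_F = (265 − 869/4)/2 = 191/8, q_U = (335 − 869/4)/2 = 471/8.
Total output Q = 207/8 + 191/8 + 471/8 = 869/8.

108.63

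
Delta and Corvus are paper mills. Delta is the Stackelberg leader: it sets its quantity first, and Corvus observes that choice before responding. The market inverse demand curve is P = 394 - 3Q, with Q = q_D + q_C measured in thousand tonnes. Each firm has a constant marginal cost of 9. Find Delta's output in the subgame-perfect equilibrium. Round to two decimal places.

64.17

Solve by backward induction. Given q_D, the follower Corvus maximises π_C = (394 - 3q_D - 3q_C)q_C - 9q_C.
∂π_C/∂q_C = 385 - 3q_D - 6q_C = 0 gives the reaction function q_C = (385 - 3q_D)/6.
The leader anticipates this reaction. Substituting into P = 394 - 3Q gives P = 403/2 - (3/2)q_D, so π_D = (403/2 - (3/2)q_D)q_D - 9q_D.
Leader FOC: 385/2 - 3q_D = 0, so q_D = 385/6.
Then q_C = (385 - 3·(385/6))/6 = 385/12.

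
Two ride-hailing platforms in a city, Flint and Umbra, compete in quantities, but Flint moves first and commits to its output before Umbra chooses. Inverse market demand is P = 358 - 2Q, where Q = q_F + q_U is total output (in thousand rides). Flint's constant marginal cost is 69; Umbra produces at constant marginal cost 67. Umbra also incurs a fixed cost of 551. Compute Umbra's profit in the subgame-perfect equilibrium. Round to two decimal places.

2168.53

Solve by backward induction. Given q_F, the follower Umbra maximises π_U = (358 - 2q_F - 2q_U)q_U - 67q_U.
Setting the follower's marginal profit to zero, 291 - 2q_F - 4q_U = 0, i.e. q_U = (291 - 2q_F)/4.
Flint substitutes q_U(q_F) into its own profit: π_F = q_F(358 - 2q_F - (291 - 2q_F)/2) - 69q_F = (425/2 - q_F)q_F - 69q_F.
Maximising: ∂π_F/∂q_F = 287/2 - 2q_F = 0, giving q_F = 287/4.
Then q_U = (291 - 2·(287/4))/4 = 295/8.
Price P = 358 - 2·(869/8) = 563/4.
Umbra's profit: (563/4 - 67)·(295/8) - 551 = 2168.5313.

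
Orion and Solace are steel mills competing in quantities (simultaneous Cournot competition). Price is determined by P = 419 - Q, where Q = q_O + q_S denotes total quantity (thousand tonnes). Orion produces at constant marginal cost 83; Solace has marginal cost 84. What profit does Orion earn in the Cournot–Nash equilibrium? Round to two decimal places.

12618.78

Orion's profit: π_O = (419 - Q)q_O - (83q_O). Setting ∂π_O/∂q_O = 0: 336 - 2q_O - (q_S) = 0.
Solace's profit: π_S = (419 - Q)q_S - (84q_S). Setting ∂π_S/∂q_S = 0: 335 - 2q_S - (q_O) = 0.
So q_O = (336 - q_S)/2 and q_S = (335 - q_O)/2.
Solving the pair: q_O = 337/3, q_S = 334/3.
Price P = 419 - 671/3 = 586/3.
Orion's profit: (586/3 - 83)·(337/3) = 12618.7778.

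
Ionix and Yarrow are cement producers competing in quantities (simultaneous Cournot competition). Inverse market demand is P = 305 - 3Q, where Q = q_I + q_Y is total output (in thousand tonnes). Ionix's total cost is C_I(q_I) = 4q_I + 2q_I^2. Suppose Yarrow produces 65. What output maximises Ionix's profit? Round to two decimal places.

10.60

With the rival's output fixed at 65, Ionix's profit is π_I = (305 - 3·65 - 3q_I)q_I - (4q_I + 2q_I²) = (110 - 3q_I)q_I - (4q_I + 2q_I²).
∂π_I/∂q_I = 106 - 10q_I = 0, so q_I = 53/5.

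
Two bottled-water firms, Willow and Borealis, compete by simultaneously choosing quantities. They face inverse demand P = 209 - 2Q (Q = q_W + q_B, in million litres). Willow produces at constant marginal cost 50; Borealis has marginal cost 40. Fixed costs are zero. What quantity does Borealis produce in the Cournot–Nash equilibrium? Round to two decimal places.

Willow's profit: π_W = (209 - 2Q)q_W - (50q_W). Setting ∂π_W/∂q_W = 0: 159 - 4q_W - 2(q_B) = 0.
Borealis's profit: π_B = (209 - 2Q)q_B - (40q_B). Setting ∂π_B/∂q_B = 0: 169 - 4q_B - 2(q_W) = 0.
So q_W = (159 - 2q_B)/4 and q_B = (169 - 2q_W)/4.
Solving the pair: q_W = 149/6, q_B = 179/6.

29.83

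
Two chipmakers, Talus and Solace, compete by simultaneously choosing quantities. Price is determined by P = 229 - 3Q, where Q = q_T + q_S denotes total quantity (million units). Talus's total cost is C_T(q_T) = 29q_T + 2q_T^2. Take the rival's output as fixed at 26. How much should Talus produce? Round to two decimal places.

With the rival's output fixed at 26, Talus's profit is π_T = (229 - 3·26 - 3q_T)q_T - (29q_T + 2q_T²) = (151 - 3q_T)q_T - (29q_T + 2q_T²).
∂π_T/∂q_T = 122 - 10q_T = 0, so q_T = 61/5.

12.20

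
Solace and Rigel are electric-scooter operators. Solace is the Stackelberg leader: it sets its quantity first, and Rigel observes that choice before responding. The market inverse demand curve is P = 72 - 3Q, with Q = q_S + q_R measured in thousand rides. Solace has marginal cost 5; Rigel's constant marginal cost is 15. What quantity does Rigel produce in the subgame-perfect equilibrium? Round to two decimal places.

3.08

The follower Rigel best-responds to any q_S: π_R = (72 - 3Q)q_R - 15q_R.
Setting the follower's marginal profit to zero, 57 - 3q_S - 6q_R = 0, i.e. q_R = (57 - 3q_S)/6.
The leader anticipates this reaction. Substituting into P = 72 - 3Q gives P = 87/2 - (3/2)q_S, so π_S = (87/2 - (3/2)q_S)q_S - 5q_S.
Leader FOC: 77/2 - 3q_S = 0, so q_S = 77/6.
Then q_R = (57 - 3·(77/6))/6 = 37/12.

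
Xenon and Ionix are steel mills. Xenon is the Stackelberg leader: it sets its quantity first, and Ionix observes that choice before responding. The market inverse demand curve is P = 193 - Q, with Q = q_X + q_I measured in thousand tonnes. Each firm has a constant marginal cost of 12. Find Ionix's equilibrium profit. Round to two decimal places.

The follower Ionix best-responds to any q_X: π_I = (193 - Q)q_I - 12q_I.
Follower FOC: 181 - q_X - 2q_I = 0, so q_I(q_X) = (181 - q_X)/2.
The leader anticipates this reaction. Substituting into P = 193 - Q gives P = 205/2 - (1/2)q_X, so π_X = (205/2 - (1/2)q_X)q_X - 12q_X.
The leader's first-order condition 181/2 - q_X = 0 yields q_X = 181/2.
Then q_I = (181 - 181/2)/2 = 181/4.
Price P = 193 - 543/4 = 229/4.
Ionix's profit: (229/4 - 12)·(181/4) = 2047.5625.

2047.56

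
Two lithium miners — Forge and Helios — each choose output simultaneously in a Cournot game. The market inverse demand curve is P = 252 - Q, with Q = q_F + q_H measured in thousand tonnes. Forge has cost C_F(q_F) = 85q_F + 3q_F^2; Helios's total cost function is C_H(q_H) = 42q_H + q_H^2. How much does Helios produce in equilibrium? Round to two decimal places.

Forge's profit: π_F = (252 - Q)q_F - (85q_F + 3q_F²). Setting ∂π_F/∂q_F = 0: 167 - 8q_F - (q_H) = 0.
Helios's profit: π_H = (252 - Q)q_H - (42q_H + q_H²). Setting ∂π_H/∂q_H = 0: 210 - 4q_H - (q_F) = 0.
So q_F = (167 - q_H)/8 and q_H = (210 - q_F)/4.
Substituting one into the other gives q_F = 458/31 and q_H = 1513/31.

48.81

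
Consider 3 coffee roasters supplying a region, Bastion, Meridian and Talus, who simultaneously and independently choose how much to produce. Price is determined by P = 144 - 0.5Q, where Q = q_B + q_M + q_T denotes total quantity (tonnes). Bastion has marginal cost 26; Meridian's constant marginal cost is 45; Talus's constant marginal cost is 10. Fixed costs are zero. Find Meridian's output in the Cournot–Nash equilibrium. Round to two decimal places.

22.50

Bastion's profit: π_B = (144 - 0.5Q)q_B - (26q_B). Setting ∂π_B/∂q_B = 0: 118 - q_B - (1/2)(q_M + q_T) = 0.
Meridian's profit: π_M = (144 - 0.5Q)q_M - (45q_M). Setting ∂π_M/∂q_M = 0: 99 - q_M - (1/2)(q_B + q_T) = 0.
Talus's profit: π_T = (144 - 0.5Q)q_T - (10q_T). Setting ∂π_T/∂q_T = 0: 134 - q_T - (1/2)(q_B + q_M) = 0.
Adding the 3 conditions: 351 − Q − Q = 0, i.e. Q = 351/2.
Back-substituting: q_B = (118 − 351/4)/(1/2) = 121/2, q_M = (99 − 351/4)/(1/2) = 45/2, q_T = (134 − 351/4)/(1/2) = 185/2.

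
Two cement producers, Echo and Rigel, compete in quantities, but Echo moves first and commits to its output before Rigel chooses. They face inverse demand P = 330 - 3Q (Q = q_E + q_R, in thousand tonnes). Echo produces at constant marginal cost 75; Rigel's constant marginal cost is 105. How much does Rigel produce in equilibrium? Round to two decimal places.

13.75

Solve by backward induction. Given q_E, the follower Rigel maximises π_R = (330 - 3q_E - 3q_R)q_R - 105q_R.
Setting the follower's marginal profit to zero, 225 - 3q_E - 6q_R = 0, i.e. q_R = (225 - 3q_E)/6.
Echo substitutes q_R(q_E) into its own profit: π_E = q_E(330 - 3q_E - (225 - 3q_E)/2) - 75q_E = (435/2 - (3/2)q_E)q_E - 75q_E.
The leader's first-order condition 285/2 - 3q_E = 0 yields q_E = 95/2.
Then q_R = (225 - 3·(95/2))/6 = 55/4.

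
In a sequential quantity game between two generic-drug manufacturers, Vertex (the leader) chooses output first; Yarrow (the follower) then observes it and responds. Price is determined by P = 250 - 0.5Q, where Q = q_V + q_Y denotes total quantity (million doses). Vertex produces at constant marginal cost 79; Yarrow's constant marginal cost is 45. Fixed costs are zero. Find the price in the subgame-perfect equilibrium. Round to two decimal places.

113.25

The follower Yarrow best-responds to any q_V: π_Y = (250 - 0.5Q)q_Y - 45q_Y.
∂π_Y/∂q_Y = 205 - (1/2)q_V - q_Y = 0 gives the reaction function q_Y = (205 - (1/2)q_V).
The leader anticipates this reaction. Substituting into P = 250 - 0.5Q gives P = 295/2 - (1/4)q_V, so π_V = (295/2 - (1/4)q_V)q_V - 79q_V.
The leader's first-order condition 137/2 - (1/2)q_V = 0 yields q_V = 137.
Then q_Y = (205 - (1/2)·137) = 273/2.
Total output Q = 547/2, so price P = 250 - (1/2)·(547/2) = 453/4.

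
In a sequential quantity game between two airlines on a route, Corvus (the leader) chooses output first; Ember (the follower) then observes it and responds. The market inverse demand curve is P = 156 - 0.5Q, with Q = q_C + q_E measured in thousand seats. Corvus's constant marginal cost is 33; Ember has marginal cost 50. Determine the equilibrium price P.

The follower Ember best-responds to any q_C: π_E = (156 - 0.5Q)q_E - 50q_E.
∂π_E/∂q_E = 106 - (1/2)q_C - q_E = 0 gives the reaction function q_E = (106 - (1/2)q_C).
Corvus substitutes q_E(q_C) into its own profit: π_C = q_C(156 - (1/2)q_C - (106 - (1/2)q_C)/2) - 33q_C = (103 - (1/4)q_C)q_C - 33q_C.
Maximising: ∂π_C/∂q_C = 70 - (1/2)q_C = 0, giving q_C = 140.
Then q_E = (106 - (1/2)·140) = 36.
Total output Q = 176, so price P = 156 - (1/2)·176 = 68.

68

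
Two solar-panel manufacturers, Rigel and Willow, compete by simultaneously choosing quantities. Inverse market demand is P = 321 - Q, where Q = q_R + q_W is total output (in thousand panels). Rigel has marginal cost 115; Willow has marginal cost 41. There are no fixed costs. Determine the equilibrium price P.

159

Rigel's profit: π_R = (321 - Q)q_R - (115q_R). Setting ∂π_R/∂q_R = 0: 206 - 2q_R - (q_W) = 0.
Willow's first-order condition: 280 - 2q_W - (q_R) = 0.
Rearranging gives the reaction functions q_R = (206 - q_W)/2 and q_W = (280 - q_R)/2.
Substituting one into the other gives q_R = 44 and q_W = 118.
Total output Q = 162, so price P = 321 - 162 = 159.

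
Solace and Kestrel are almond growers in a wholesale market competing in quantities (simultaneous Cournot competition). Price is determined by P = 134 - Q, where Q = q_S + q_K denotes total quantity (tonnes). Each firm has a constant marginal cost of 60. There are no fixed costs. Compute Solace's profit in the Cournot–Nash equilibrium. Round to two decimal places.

Each firm earns π_i = (134 - Q)q_i - 60q_i.
Setting ∂π_i/∂q_i = 0 with rivals' quantities fixed: 74 - 2q_i - q_j = 0.
With identical firms every q_j equals q_i, so q_j = q_i and 74 = 3q_i, giving q_i = 74/3.
Price P = 134 - 148/3 = 254/3.
Solace's profit: (254/3 - 60)·(74/3) = 608.4444.

608.44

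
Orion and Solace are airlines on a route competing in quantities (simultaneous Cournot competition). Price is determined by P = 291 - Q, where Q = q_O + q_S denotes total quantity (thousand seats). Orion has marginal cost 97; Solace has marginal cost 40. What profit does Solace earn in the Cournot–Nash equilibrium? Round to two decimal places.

10540.44

Orion's profit: π_O = (291 - Q)q_O - (97q_O). Setting ∂π_O/∂q_O = 0: 194 - 2q_O - (q_S) = 0.
Solace's profit: π_S = (291 - Q)q_S - (40q_S). Setting ∂π_S/∂q_S = 0: 251 - 2q_S - (q_O) = 0.
Best responses: q_O = (194 - q_S)/2, q_S = (251 - q_O)/2.
Substituting one into the other gives q_O = 137/3 and q_S = 308/3.
Price P = 291 - 445/3 = 428/3.
Solace's profit: (428/3 - 40)·(308/3) = 10540.4444.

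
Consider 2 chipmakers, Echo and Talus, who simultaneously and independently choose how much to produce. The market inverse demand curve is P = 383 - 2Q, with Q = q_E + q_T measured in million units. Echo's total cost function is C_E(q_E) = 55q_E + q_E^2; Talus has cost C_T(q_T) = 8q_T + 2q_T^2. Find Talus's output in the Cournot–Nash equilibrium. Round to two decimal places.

36.23

Echo's profit: π_E = (383 - 2Q)q_E - (55q_E + q_E²). Setting ∂π_E/∂q_E = 0: 328 - 6q_E - 2(q_T) = 0.
Talus's profit: π_T = (383 - 2Q)q_T - (8q_T + 2q_T²). Setting ∂π_T/∂q_T = 0: 375 - 8q_T - 2(q_E) = 0.
Rearranging gives the reaction functions q_E = (328 - 2q_T)/6 and q_T = (375 - 2q_E)/8.
Substituting one into the other gives q_E = 937/22 and q_T = 797/22.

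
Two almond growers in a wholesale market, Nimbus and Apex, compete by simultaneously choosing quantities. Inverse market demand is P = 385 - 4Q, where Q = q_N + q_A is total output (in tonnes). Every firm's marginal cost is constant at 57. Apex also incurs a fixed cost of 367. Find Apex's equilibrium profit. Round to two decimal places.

2621.44

A representative firm's profit is π_i = q_i(385 - 4Q) - 57q_i.
Setting ∂π_i/∂q_i = 0 with rivals' quantities fixed: 328 - 8q_i - 4q_j = 0.
With identical firms every q_j equals q_i, so q_j = q_i and 328 = 12q_i, giving q_i = 82/3.
Price P = 385 - 4·(164/3) = 499/3.
Apex's profit: (499/3 - 57)·(82/3) - 367 = 2621.4444.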